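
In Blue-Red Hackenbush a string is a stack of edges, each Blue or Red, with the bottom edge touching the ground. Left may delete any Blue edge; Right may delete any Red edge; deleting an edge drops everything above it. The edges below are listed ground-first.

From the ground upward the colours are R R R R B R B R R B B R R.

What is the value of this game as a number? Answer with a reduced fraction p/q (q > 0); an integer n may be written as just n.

Build v(s[:k]) for k = 1..13, string s = R R R R B R B R R B B R R.
1 of 13 · R · max L −∞ · min R 0 ⇒ -1
2 of 13 · RR · max L −∞ · min R -1 ⇒ -2
3 of 13 · RRR · max L −∞ · min R -2 ⇒ -3
4 of 13 · RRRR · max L −∞ · min R -3 ⇒ -4
5 of 13 · RRRRB · max L -4 · min R -3 ⇒ -7/2
6 of 13 · RRRRBR · max L -4 · min R -7/2 ⇒ -15/4
7 of 13 · RRRRBRB · max L -15/4 · min R -7/2 ⇒ -29/8
8 of 13 · RRRRBRBR · max L -15/4 · min R -29/8 ⇒ -59/16
9 of 13 · RRRRBRBRR · max L -15/4 · min R -59/16 ⇒ -119/32
10 of 13 · RRRRBRBRRB · max L -119/32 · min R -59/16 ⇒ -237/64
11 of 13 · RRRRBRBRRBB · max L -237/64 · min R -59/16 ⇒ -473/128
12 of 13 · RRRRBRBRRBBR · max L -237/64 · min R -473/128 ⇒ -947/256
13 of 13 · RRRRBRBRRBBRR · max L -237/64 · min R -947/256 ⇒ -1895/512

-1895/512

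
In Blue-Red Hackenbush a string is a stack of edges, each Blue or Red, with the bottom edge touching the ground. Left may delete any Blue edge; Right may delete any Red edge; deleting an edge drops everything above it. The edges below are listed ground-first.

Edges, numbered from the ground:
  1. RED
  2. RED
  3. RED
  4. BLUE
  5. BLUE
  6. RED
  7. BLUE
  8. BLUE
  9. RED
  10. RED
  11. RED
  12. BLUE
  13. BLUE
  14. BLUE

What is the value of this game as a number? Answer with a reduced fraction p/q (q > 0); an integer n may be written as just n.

-4721/2048

v(R) = { none | 0 } ⇒ -1
v(RR) = { none | -1 0 } ⇒ -2
v(RRR) = { none | -2 -1 0 } ⇒ -3
v(RRRB) = { -3 | -2 -1 0 } ⇒ -5/2
v(RRRBB) = { -3 -5/2 | -2 -1 0 } ⇒ -9/4
v(RRRBBR) = { -3 -5/2 | -9/4 -2 -1 0 } ⇒ -19/8
v(RRRBBRB) = { -3 -5/2 -19/8 | -9/4 -2 -1 0 } ⇒ -37/16
v(RRRBBRBB) = { -3 -5/2 -19/8 -37/16 | -9/4 -2 -1 0 } ⇒ -73/32
v(RRRBBRBBR) = { -3 -5/2 -19/8 -37/16 | -73/32 -9/4 -2 -1 0 } ⇒ -147/64
v(RRRBBRBBRR) = { -3 -5/2 -19/8 -37/16 | -147/64 -73/32 -9/4 -2 -1 0 } ⇒ -295/128
v(RRRBBRBBRRR) = { -3 -5/2 -19/8 -37/16 | -295/128 -147/64 -73/32 -9/4 -2 -1 0 } ⇒ -591/256
v(RRRBBRBBRRRB) = { -3 -5/2 -19/8 -37/16 -591/256 | -295/128 -147/64 -73/32 -9/4 -2 -1 0 } ⇒ -1181/512
v(RRRBBRBBRRRBB) = { -3 -5/2 -19/8 -37/16 -591/256 -1181/512 | -295/128 -147/64 -73/32 -9/4 -2 -1 0 } ⇒ -2361/1024
v(RRRBBRBBRRRBBB) = { -3 -5/2 -19/8 -37/16 -591/256 -1181/512 -2361/1024 | -295/128 -147/64 -73/32 -9/4 -2 -1 0 } ⇒ -4721/2048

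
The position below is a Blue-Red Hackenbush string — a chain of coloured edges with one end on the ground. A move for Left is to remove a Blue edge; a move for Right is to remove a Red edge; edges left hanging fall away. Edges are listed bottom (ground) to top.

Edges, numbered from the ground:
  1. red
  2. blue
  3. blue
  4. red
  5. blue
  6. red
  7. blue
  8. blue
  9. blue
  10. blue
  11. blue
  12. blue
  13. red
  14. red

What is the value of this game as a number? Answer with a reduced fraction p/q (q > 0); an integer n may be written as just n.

-2567/8192

Recurse on prefixes of the 14-edge string red blue blue red blue red blue blue blue blue blue blue red red:
edge 1 of 14 (red): { — | 0 } ⇒ -1
edge 2 of 14 (blue): { -1 | 0 } ⇒ -1/2
edge 3 of 14 (blue): { -1; -1/2 | 0 } ⇒ -1/4
edge 4 of 14 (red): { -1; -1/2 | -1/4; 0 } ⇒ -3/8
edge 5 of 14 (blue): { -1; -1/2; -3/8 | -1/4; 0 } ⇒ -5/16
edge 6 of 14 (red): { -1; -1/2; -3/8 | -5/16; -1/4; 0 } ⇒ -11/32
edge 7 of 14 (blue): { -1; -1/2; -3/8; -11/32 | -5/16; -1/4; 0 } ⇒ -21/64
edge 8 of 14 (blue): { -1; -1/2; -3/8; -11/32; -21/64 | -5/16; -1/4; 0 } ⇒ -41/128
edge 9 of 14 (blue): { -1; -1/2; -3/8; -11/32; -21/64; -41/128 | -5/16; -1/4; 0 } ⇒ -81/256
edge 10 of 14 (blue): { -1; -1/2; -3/8; -11/32; -21/64; -41/128; -81/256 | -5/16; -1/4; 0 } ⇒ -161/512
edge 11 of 14 (blue): { -1; -1/2; -3/8; -11/32; -21/64; -41/128; -81/256; -161/512 | -5/16; -1/4; 0 } ⇒ -321/1024
edge 12 of 14 (blue): { -1; -1/2; -3/8; -11/32; -21/64; -41/128; -81/256; -161/512; -321/1024 | -5/16; -1/4; 0 } ⇒ -641/2048
edge 13 of 14 (red): { -1; -1/2; -3/8; -11/32; -21/64; -41/128; -81/256; -161/512; -321/1024 | -641/2048; -5/16; -1/4; 0 } ⇒ -1283/4096
edge 14 of 14 (red): { -1; -1/2; -3/8; -11/32; -21/64; -41/128; -81/256; -161/512; -321/1024 | -1283/4096; -641/2048; -5/16; -1/4; 0 } ⇒ -2567/8192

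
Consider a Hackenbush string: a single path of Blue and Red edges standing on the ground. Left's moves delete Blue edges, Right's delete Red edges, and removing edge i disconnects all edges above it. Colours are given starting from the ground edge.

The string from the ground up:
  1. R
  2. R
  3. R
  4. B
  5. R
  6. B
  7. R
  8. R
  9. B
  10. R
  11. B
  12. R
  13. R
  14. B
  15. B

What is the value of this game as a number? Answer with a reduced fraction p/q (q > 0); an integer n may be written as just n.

Prefix values for R R R B R B R R B R B R R B B via {L|R} + simplicity:
value(R) = { (no moves) | 0 } => -1
value(RR) = { (no moves) | -1,0 } => -2
value(RRR) = { (no moves) | -2,-1,0 } => -3
value(RRRB) = { -3 | -2,-1,0 } => -5/2
value(RRRBR) = { -3 | -5/2,-2,-1,0 } => -11/4
value(RRRBRB) = { -3,-11/4 | -5/2,-2,-1,0 } => -21/8
value(RRRBRBR) = { -3,-11/4 | -21/8,-5/2,-2,-1,0 } => -43/16
value(RRRBRBRR) = { -3,-11/4 | -43/16,-21/8,-5/2,-2,-1,0 } => -87/32
value(RRRBRBRRB) = { -3,-11/4,-87/32 | -43/16,-21/8,-5/2,-2,-1,0 } => -173/64
value(RRRBRBRRBR) = { -3,-11/4,-87/32 | -173/64,-43/16,-21/8,-5/2,-2,-1,0 } => -347/128
value(RRRBRBRRBRB) = { -3,-11/4,-87/32,-347/128 | -173/64,-43/16,-21/8,-5/2,-2,-1,0 } => -693/256
value(RRRBRBRRBRBR) = { -3,-11/4,-87/32,-347/128 | -693/256,-173/64,-43/16,-21/8,-5/2,-2,-1,0 } => -1387/512
value(RRRBRBRRBRBRR) = { -3,-11/4,-87/32,-347/128 | -1387/512,-693/256,-173/64,-43/16,-21/8,-5/2,-2,-1,0 } => -2775/1024
value(RRRBRBRRBRBRRB) = { -3,-11/4,-87/32,-347/128,-2775/1024 | -1387/512,-693/256,-173/64,-43/16,-21/8,-5/2,-2,-1,0 } => -5549/2048
value(RRRBRBRRBRBRRBB) = { -3,-11/4,-87/32,-347/128,-2775/1024,-5549/2048 | -1387/512,-693/256,-173/64,-43/16,-21/8,-5/2,-2,-1,0 } => -11097/4096

-11097/4096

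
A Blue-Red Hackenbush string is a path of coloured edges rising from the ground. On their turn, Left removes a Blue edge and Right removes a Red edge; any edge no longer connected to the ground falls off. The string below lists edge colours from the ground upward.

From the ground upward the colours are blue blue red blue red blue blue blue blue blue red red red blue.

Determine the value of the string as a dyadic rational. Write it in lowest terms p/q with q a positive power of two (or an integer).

7139/4096

Prefix values for blue blue red blue red blue blue blue blue blue red red red blue via {L|R} + simplicity:
1 of 14 · b · max L 0 · min R +∞ -> 1
2 of 14 · bb · max L 1 · min R +∞ -> 2
3 of 14 · bbr · max L 1 · min R 2 -> 3/2
4 of 14 · bbrb · max L 3/2 · min R 2 -> 7/4
5 of 14 · bbrbr · max L 3/2 · min R 7/4 -> 13/8
6 of 14 · bbrbrb · max L 13/8 · min R 7/4 -> 27/16
7 of 14 · bbrbrbb · max L 27/16 · min R 7/4 -> 55/32
8 of 14 · bbrbrbbb · max L 55/32 · min R 7/4 -> 111/64
9 of 14 · bbrbrbbbb · max L 111/64 · min R 7/4 -> 223/128
10 of 14 · bbrbrbbbbb · max L 223/128 · min R 7/4 -> 447/256
11 of 14 · bbrbrbbbbbr · max L 223/128 · min R 447/256 -> 893/512
12 of 14 · bbrbrbbbbbrr · max L 223/128 · min R 893/512 -> 1785/1024
13 of 14 · bbrbrbbbbbrrr · max L 223/128 · min R 1785/1024 -> 3569/2048
14 of 14 · bbrbrbbbbbrrrb · max L 3569/2048 · min R 1785/1024 -> 7139/4096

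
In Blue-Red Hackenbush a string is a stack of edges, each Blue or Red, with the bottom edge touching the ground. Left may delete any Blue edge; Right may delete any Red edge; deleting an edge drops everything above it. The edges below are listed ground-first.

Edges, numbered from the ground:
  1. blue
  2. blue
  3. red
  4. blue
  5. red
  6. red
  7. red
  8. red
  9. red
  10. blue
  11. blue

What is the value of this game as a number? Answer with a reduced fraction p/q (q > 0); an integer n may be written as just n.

Build G(s[:k]) for k = 1..11, string s = blue blue red blue red red red red red blue blue.
edge 1 of 11 (blue): { 0 | (no moves) } = 1
edge 2 of 11 (blue): { 0; 1 | (no moves) } = 2
edge 3 of 11 (red): { 0; 1 | 2 } = 3/2
edge 4 of 11 (blue): { 0; 1; 3/2 | 2 } = 7/4
edge 5 of 11 (red): { 0; 1; 3/2 | 7/4; 2 } = 13/8
edge 6 of 11 (red): { 0; 1; 3/2 | 13/8; 7/4; 2 } = 25/16
edge 7 of 11 (red): { 0; 1; 3/2 | 25/16; 13/8; 7/4; 2 } = 49/32
edge 8 of 11 (red): { 0; 1; 3/2 | 49/32; 25/16; 13/8; 7/4; 2 } = 97/64
edge 9 of 11 (red): { 0; 1; 3/2 | 97/64; 49/32; 25/16; 13/8; 7/4; 2 } = 193/128
edge 10 of 11 (blue): { 0; 1; 3/2; 193/128 | 97/64; 49/32; 25/16; 13/8; 7/4; 2 } = 387/256
edge 11 of 11 (blue): { 0; 1; 3/2; 193/128; 387/256 | 97/64; 49/32; 25/16; 13/8; 7/4; 2 } = 775/512

775/512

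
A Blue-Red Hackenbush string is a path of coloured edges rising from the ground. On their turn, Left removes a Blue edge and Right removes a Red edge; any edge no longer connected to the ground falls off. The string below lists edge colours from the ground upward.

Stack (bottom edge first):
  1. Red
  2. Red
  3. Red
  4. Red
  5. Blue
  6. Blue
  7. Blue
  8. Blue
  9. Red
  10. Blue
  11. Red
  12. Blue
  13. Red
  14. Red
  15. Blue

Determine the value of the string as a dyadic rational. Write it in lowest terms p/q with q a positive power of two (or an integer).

-6317/2048

G_1 [R]  L=[—]  R=[0]  = -1
G_2 [RR]  L=[—]  R=[-1, 0]  = -2
G_3 [RRR]  L=[—]  R=[-2, -1, 0]  = -3
G_4 [RRRR]  L=[—]  R=[-3, -2, -1, 0]  = -4
G_5 [RRRRB]  L=[-4]  R=[-3, -2, -1, 0]  = -7/2
G_6 [RRRRBB]  L=[-4, -7/2]  R=[-3, -2, -1, 0]  = -13/4
G_7 [RRRRBBB]  L=[-4, -7/2, -13/4]  R=[-3, -2, -1, 0]  = -25/8
G_8 [RRRRBBBB]  L=[-4, -7/2, -13/4, -25/8]  R=[-3, -2, -1, 0]  = -49/16
G_9 [RRRRBBBBR]  L=[-4, -7/2, -13/4, -25/8]  R=[-49/16, -3, -2, -1, 0]  = -99/32
G_10 [RRRRBBBBRB]  L=[-4, -7/2, -13/4, -25/8, -99/32]  R=[-49/16, -3, -2, -1, 0]  = -197/64
G_11 [RRRRBBBBRBR]  L=[-4, -7/2, -13/4, -25/8, -99/32]  R=[-197/64, -49/16, -3, -2, -1, 0]  = -395/128
G_12 [RRRRBBBBRBRB]  L=[-4, -7/2, -13/4, -25/8, -99/32, -395/128]  R=[-197/64, -49/16, -3, -2, -1, 0]  = -789/256
G_13 [RRRRBBBBRBRBR]  L=[-4, -7/2, -13/4, -25/8, -99/32, -395/128]  R=[-789/256, -197/64, -49/16, -3, -2, -1, 0]  = -1579/512
G_14 [RRRRBBBBRBRBRR]  L=[-4, -7/2, -13/4, -25/8, -99/32, -395/128]  R=[-1579/512, -789/256, -197/64, -49/16, -3, -2, -1, 0]  = -3159/1024
G_15 [RRRRBBBBRBRBRRB]  L=[-4, -7/2, -13/4, -25/8, -99/32, -395/128, -3159/1024]  R=[-1579/512, -789/256, -197/64, -49/16, -3, -2, -1, 0]  = -6317/2048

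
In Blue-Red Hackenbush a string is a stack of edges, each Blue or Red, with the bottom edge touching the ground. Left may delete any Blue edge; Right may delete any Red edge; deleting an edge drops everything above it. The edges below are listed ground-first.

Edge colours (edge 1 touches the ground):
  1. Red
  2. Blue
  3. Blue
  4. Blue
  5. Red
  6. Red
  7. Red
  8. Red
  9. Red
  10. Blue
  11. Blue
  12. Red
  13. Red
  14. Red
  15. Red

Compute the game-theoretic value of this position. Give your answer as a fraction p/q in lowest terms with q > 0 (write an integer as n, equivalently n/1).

R: Left { ∅ }, Right { 0 } so simplest -1
RB: Left { -1 }, Right { 0 } so simplest -1/2
RBB: Left { -1, -1/2 }, Right { 0 } so simplest -1/4
RBBB: Left { -1, -1/2, -1/4 }, Right { 0 } so simplest -1/8
RBBBR: Left { -1, -1/2, -1/4 }, Right { -1/8, 0 } so simplest -3/16
RBBBRR: Left { -1, -1/2, -1/4 }, Right { -3/16, -1/8, 0 } so simplest -7/32
RBBBRRR: Left { -1, -1/2, -1/4 }, Right { -7/32, -3/16, -1/8, 0 } so simplest -15/64
RBBBRRRR: Left { -1, -1/2, -1/4 }, Right { -15/64, -7/32, -3/16, -1/8, 0 } so simplest -31/128
RBBBRRRRR: Left { -1, -1/2, -1/4 }, Right { -31/128, -15/64, -7/32, -3/16, -1/8, 0 } so simplest -63/256
RBBBRRRRRB: Left { -1, -1/2, -1/4, -63/256 }, Right { -31/128, -15/64, -7/32, -3/16, -1/8, 0 } so simplest -125/512
RBBBRRRRRBB: Left { -1, -1/2, -1/4, -63/256, -125/512 }, Right { -31/128, -15/64, -7/32, -3/16, -1/8, 0 } so simplest -249/1024
RBBBRRRRRBBR: Left { -1, -1/2, -1/4, -63/256, -125/512 }, Right { -249/1024, -31/128, -15/64, -7/32, -3/16, -1/8, 0 } so simplest -499/2048
RBBBRRRRRBBRR: Left { -1, -1/2, -1/4, -63/256, -125/512 }, Right { -499/2048, -249/1024, -31/128, -15/64, -7/32, -3/16, -1/8, 0 } so simplest -999/4096
RBBBRRRRRBBRRR: Left { -1, -1/2, -1/4, -63/256, -125/512 }, Right { -999/4096, -499/2048, -249/1024, -31/128, -15/64, -7/32, -3/16, -1/8, 0 } so simplest -1999/8192
RBBBRRRRRBBRRRR: Left { -1, -1/2, -1/4, -63/256, -125/512 }, Right { -1999/8192, -999/4096, -499/2048, -249/1024, -31/128, -15/64, -7/32, -3/16, -1/8, 0 } so simplest -3999/16384

-3999/16384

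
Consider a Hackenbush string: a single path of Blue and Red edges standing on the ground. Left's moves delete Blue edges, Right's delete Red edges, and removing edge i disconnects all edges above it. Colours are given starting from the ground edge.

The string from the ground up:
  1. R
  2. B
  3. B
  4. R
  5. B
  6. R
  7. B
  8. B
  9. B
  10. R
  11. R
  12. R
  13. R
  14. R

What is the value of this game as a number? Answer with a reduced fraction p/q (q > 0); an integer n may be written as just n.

-2623/8192

Recurse on prefixes of the 14-edge string R B B R B R B B B R R R R R:
step 1: add R to get R; options L={ ∅ } R={ 0 } gives -1
step 2: add B to get RB; options L={ -1 } R={ 0 } gives -1/2
step 3: add B to get RBB; options L={ -1 -1/2 } R={ 0 } gives -1/4
step 4: add R to get RBBR; options L={ -1 -1/2 } R={ -1/4 0 } gives -3/8
step 5: add B to get RBBRB; options L={ -1 -1/2 -3/8 } R={ -1/4 0 } gives -5/16
step 6: add R to get RBBRBR; options L={ -1 -1/2 -3/8 } R={ -5/16 -1/4 0 } gives -11/32
step 7: add B to get RBBRBRB; options L={ -1 -1/2 -3/8 -11/32 } R={ -5/16 -1/4 0 } gives -21/64
step 8: add B to get RBBRBRBB; options L={ -1 -1/2 -3/8 -11/32 -21/64 } R={ -5/16 -1/4 0 } gives -41/128
step 9: add B to get RBBRBRBBB; options L={ -1 -1/2 -3/8 -11/32 -21/64 -41/128 } R={ -5/16 -1/4 0 } gives -81/256
step 10: add R to get RBBRBRBBBR; options L={ -1 -1/2 -3/8 -11/32 -21/64 -41/128 } R={ -81/256 -5/16 -1/4 0 } gives -163/512
step 11: add R to get RBBRBRBBBRR; options L={ -1 -1/2 -3/8 -11/32 -21/64 -41/128 } R={ -163/512 -81/256 -5/16 -1/4 0 } gives -327/1024
step 12: add R to get RBBRBRBBBRRR; options L={ -1 -1/2 -3/8 -11/32 -21/64 -41/128 } R={ -327/1024 -163/512 -81/256 -5/16 -1/4 0 } gives -655/2048
step 13: add R to get RBBRBRBBBRRRR; options L={ -1 -1/2 -3/8 -11/32 -21/64 -41/128 } R={ -655/2048 -327/1024 -163/512 -81/256 -5/16 -1/4 0 } gives -1311/4096
step 14: add R to get RBBRBRBBBRRRRR; options L={ -1 -1/2 -3/8 -11/32 -21/64 -41/128 } R={ -1311/4096 -655/2048 -327/1024 -163/512 -81/256 -5/16 -1/4 0 } gives -2623/8192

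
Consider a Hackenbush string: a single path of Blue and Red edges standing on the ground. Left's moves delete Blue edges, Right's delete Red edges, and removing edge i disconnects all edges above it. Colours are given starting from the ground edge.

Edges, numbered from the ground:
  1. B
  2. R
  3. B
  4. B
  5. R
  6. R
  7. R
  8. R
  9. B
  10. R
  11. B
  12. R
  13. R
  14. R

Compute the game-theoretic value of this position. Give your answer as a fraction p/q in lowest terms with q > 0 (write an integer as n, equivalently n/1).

6225/8192

Recurse on prefixes of the 14-edge string B R B B R R R R B R B R R R:
v(B) = { 0 | none } -> 1
v(BR) = { 0 | 1 } -> 1/2
v(BRB) = { 0, 1/2 | 1 } -> 3/4
v(BRBB) = { 0, 1/2, 3/4 | 1 } -> 7/8
v(BRBBR) = { 0, 1/2, 3/4 | 7/8, 1 } -> 13/16
v(BRBBRR) = { 0, 1/2, 3/4 | 13/16, 7/8, 1 } -> 25/32
v(BRBBRRR) = { 0, 1/2, 3/4 | 25/32, 13/16, 7/8, 1 } -> 49/64
v(BRBBRRRR) = { 0, 1/2, 3/4 | 49/64, 25/32, 13/16, 7/8, 1 } -> 97/128
v(BRBBRRRRB) = { 0, 1/2, 3/4, 97/128 | 49/64, 25/32, 13/16, 7/8, 1 } -> 195/256
v(BRBBRRRRBR) = { 0, 1/2, 3/4, 97/128 | 195/256, 49/64, 25/32, 13/16, 7/8, 1 } -> 389/512
v(BRBBRRRRBRB) = { 0, 1/2, 3/4, 97/128, 389/512 | 195/256, 49/64, 25/32, 13/16, 7/8, 1 } -> 779/1024
v(BRBBRRRRBRBR) = { 0, 1/2, 3/4, 97/128, 389/512 | 779/1024, 195/256, 49/64, 25/32, 13/16, 7/8, 1 } -> 1557/2048
v(BRBBRRRRBRBRR) = { 0, 1/2, 3/4, 97/128, 389/512 | 1557/2048, 779/1024, 195/256, 49/64, 25/32, 13/16, 7/8, 1 } -> 3113/4096
v(BRBBRRRRBRBRRR) = { 0, 1/2, 3/4, 97/128, 389/512 | 3113/4096, 1557/2048, 779/1024, 195/256, 49/64, 25/32, 13/16, 7/8, 1 } -> 6225/8192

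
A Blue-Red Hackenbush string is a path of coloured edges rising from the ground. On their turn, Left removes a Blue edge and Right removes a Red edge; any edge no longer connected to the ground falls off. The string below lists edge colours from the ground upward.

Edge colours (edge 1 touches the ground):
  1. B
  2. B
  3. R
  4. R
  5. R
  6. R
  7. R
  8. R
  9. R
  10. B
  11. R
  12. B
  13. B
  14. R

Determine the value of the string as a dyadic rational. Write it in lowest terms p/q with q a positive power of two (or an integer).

Recurse on prefixes of the 14-edge string B B R R R R R R R B R B B R:
step 1: add B to get B; options L={ 0 } R={ · } = 1
step 2: add B to get BB; options L={ 0, 1 } R={ · } = 2
step 3: add R to get BBR; options L={ 0, 1 } R={ 2 } = 3/2
step 4: add R to get BBRR; options L={ 0, 1 } R={ 3/2, 2 } = 5/4
step 5: add R to get BBRRR; options L={ 0, 1 } R={ 5/4, 3/2, 2 } = 9/8
step 6: add R to get BBRRRR; options L={ 0, 1 } R={ 9/8, 5/4, 3/2, 2 } = 17/16
step 7: add R to get BBRRRRR; options L={ 0, 1 } R={ 17/16, 9/8, 5/4, 3/2, 2 } = 33/32
step 8: add R to get BBRRRRRR; options L={ 0, 1 } R={ 33/32, 17/16, 9/8, 5/4, 3/2, 2 } = 65/64
step 9: add R to get BBRRRRRRR; options L={ 0, 1 } R={ 65/64, 33/32, 17/16, 9/8, 5/4, 3/2, 2 } = 129/128
step 10: add B to get BBRRRRRRRB; options L={ 0, 1, 129/128 } R={ 65/64, 33/32, 17/16, 9/8, 5/4, 3/2, 2 } = 259/256
step 11: add R to get BBRRRRRRRBR; options L={ 0, 1, 129/128 } R={ 259/256, 65/64, 33/32, 17/16, 9/8, 5/4, 3/2, 2 } = 517/512
step 12: add B to get BBRRRRRRRBRB; options L={ 0, 1, 129/128, 517/512 } R={ 259/256, 65/64, 33/32, 17/16, 9/8, 5/4, 3/2, 2 } = 1035/1024
step 13: add B to get BBRRRRRRRBRBB; options L={ 0, 1, 129/128, 517/512, 1035/1024 } R={ 259/256, 65/64, 33/32, 17/16, 9/8, 5/4, 3/2, 2 } = 2071/2048
step 14: add R to get BBRRRRRRRBRBBR; options L={ 0, 1, 129/128, 517/512, 1035/1024 } R={ 2071/2048, 259/256, 65/64, 33/32, 17/16, 9/8, 5/4, 3/2, 2 } = 4141/4096

4141/4096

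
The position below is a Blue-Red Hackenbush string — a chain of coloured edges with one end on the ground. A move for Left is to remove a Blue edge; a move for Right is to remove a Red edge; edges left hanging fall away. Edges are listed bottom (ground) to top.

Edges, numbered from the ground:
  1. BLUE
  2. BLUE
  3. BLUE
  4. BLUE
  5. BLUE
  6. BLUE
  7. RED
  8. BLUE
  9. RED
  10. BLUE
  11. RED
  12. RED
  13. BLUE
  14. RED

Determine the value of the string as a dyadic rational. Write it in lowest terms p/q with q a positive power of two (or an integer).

1445/256

B: Left { 0 }, Right { — } so simplest 1
BB: Left { 0,1 }, Right { — } so simplest 2
BBB: Left { 0,1,2 }, Right { — } so simplest 3
BBBB: Left { 0,1,2,3 }, Right { — } so simplest 4
BBBBB: Left { 0,1,2,3,4 }, Right { — } so simplest 5
BBBBBB: Left { 0,1,2,3,4,5 }, Right { — } so simplest 6
BBBBBBR: Left { 0,1,2,3,4,5 }, Right { 6 } so simplest 11/2
BBBBBBRB: Left { 0,1,2,3,4,5,11/2 }, Right { 6 } so simplest 23/4
BBBBBBRBR: Left { 0,1,2,3,4,5,11/2 }, Right { 23/4,6 } so simplest 45/8
BBBBBBRBRB: Left { 0,1,2,3,4,5,11/2,45/8 }, Right { 23/4,6 } so simplest 91/16
BBBBBBRBRBR: Left { 0,1,2,3,4,5,11/2,45/8 }, Right { 91/16,23/4,6 } so simplest 181/32
BBBBBBRBRBRR: Left { 0,1,2,3,4,5,11/2,45/8 }, Right { 181/32,91/16,23/4,6 } so simplest 361/64
BBBBBBRBRBRRB: Left { 0,1,2,3,4,5,11/2,45/8,361/64 }, Right { 181/32,91/16,23/4,6 } so simplest 723/128
BBBBBBRBRBRRBR: Left { 0,1,2,3,4,5,11/2,45/8,361/64 }, Right { 723/128,181/32,91/16,23/4,6 } so simplest 1445/256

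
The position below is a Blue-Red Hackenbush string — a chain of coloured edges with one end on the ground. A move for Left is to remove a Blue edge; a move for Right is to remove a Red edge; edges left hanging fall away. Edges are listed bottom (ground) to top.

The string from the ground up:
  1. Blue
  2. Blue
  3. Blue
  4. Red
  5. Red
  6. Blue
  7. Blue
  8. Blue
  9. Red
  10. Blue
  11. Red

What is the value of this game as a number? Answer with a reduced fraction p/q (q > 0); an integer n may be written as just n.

629/256

val(B) = { 0 | (no moves) } -> 1
val(BB) = { 0, 1 | (no moves) } -> 2
val(BBB) = { 0, 1, 2 | (no moves) } -> 3
val(BBBR) = { 0, 1, 2 | 3 } -> 5/2
val(BBBRR) = { 0, 1, 2 | 5/2, 3 } -> 9/4
val(BBBRRB) = { 0, 1, 2, 9/4 | 5/2, 3 } -> 19/8
val(BBBRRBB) = { 0, 1, 2, 9/4, 19/8 | 5/2, 3 } -> 39/16
val(BBBRRBBB) = { 0, 1, 2, 9/4, 19/8, 39/16 | 5/2, 3 } -> 79/32
val(BBBRRBBBR) = { 0, 1, 2, 9/4, 19/8, 39/16 | 79/32, 5/2, 3 } -> 157/64
val(BBBRRBBBRB) = { 0, 1, 2, 9/4, 19/8, 39/16, 157/64 | 79/32, 5/2, 3 } -> 315/128
val(BBBRRBBBRBR) = { 0, 1, 2, 9/4, 19/8, 39/16, 157/64 | 315/128, 79/32, 5/2, 3 } -> 629/256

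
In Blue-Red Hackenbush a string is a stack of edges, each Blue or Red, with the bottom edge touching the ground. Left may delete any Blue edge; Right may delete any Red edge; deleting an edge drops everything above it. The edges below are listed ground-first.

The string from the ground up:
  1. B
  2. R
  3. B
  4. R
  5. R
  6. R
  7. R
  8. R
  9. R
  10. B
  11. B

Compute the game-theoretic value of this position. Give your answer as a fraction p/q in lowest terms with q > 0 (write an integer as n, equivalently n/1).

B: Left { 0 }, Right { ∅ } = simplest 1
BR: Left { 0 }, Right { 1 } = simplest 1/2
BRB: Left { 0, 1/2 }, Right { 1 } = simplest 3/4
BRBR: Left { 0, 1/2 }, Right { 3/4, 1 } = simplest 5/8
BRBRR: Left { 0, 1/2 }, Right { 5/8, 3/4, 1 } = simplest 9/16
BRBRRR: Left { 0, 1/2 }, Right { 9/16, 5/8, 3/4, 1 } = simplest 17/32
BRBRRRR: Left { 0, 1/2 }, Right { 17/32, 9/16, 5/8, 3/4, 1 } = simplest 33/64
BRBRRRRR: Left { 0, 1/2 }, Right { 33/64, 17/32, 9/16, 5/8, 3/4, 1 } = simplest 65/128
BRBRRRRRR: Left { 0, 1/2 }, Right { 65/128, 33/64, 17/32, 9/16, 5/8, 3/4, 1 } = simplest 129/256
BRBRRRRRRB: Left { 0, 1/2, 129/256 }, Right { 65/128, 33/64, 17/32, 9/16, 5/8, 3/4, 1 } = simplest 259/512
BRBRRRRRRBB: Left { 0, 1/2, 129/256, 259/512 }, Right { 65/128, 33/64, 17/32, 9/16, 5/8, 3/4, 1 } = simplest 519/1024

519/1024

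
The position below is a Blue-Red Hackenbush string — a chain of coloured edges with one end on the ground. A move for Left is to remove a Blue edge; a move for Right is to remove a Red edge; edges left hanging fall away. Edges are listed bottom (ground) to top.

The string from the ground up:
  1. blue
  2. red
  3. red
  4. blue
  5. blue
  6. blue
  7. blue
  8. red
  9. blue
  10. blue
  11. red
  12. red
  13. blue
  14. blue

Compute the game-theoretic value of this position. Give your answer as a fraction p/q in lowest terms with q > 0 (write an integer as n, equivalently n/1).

3943/8192

step 1: add blue to get b; options L={ 0 } R={ — } -> 1
step 2: add red to get br; options L={ 0 } R={ 1 } -> 1/2
step 3: add red to get brr; options L={ 0 } R={ 1/2,1 } -> 1/4
step 4: add blue to get brrb; options L={ 0,1/4 } R={ 1/2,1 } -> 3/8
step 5: add blue to get brrbb; options L={ 0,1/4,3/8 } R={ 1/2,1 } -> 7/16
step 6: add blue to get brrbbb; options L={ 0,1/4,3/8,7/16 } R={ 1/2,1 } -> 15/32
step 7: add blue to get brrbbbb; options L={ 0,1/4,3/8,7/16,15/32 } R={ 1/2,1 } -> 31/64
step 8: add red to get brrbbbbr; options L={ 0,1/4,3/8,7/16,15/32 } R={ 31/64,1/2,1 } -> 61/128
step 9: add blue to get brrbbbbrb; options L={ 0,1/4,3/8,7/16,15/32,61/128 } R={ 31/64,1/2,1 } -> 123/256
step 10: add blue to get brrbbbbrbb; options L={ 0,1/4,3/8,7/16,15/32,61/128,123/256 } R={ 31/64,1/2,1 } -> 247/512
step 11: add red to get brrbbbbrbbr; options L={ 0,1/4,3/8,7/16,15/32,61/128,123/256 } R={ 247/512,31/64,1/2,1 } -> 493/1024
step 12: add red to get brrbbbbrbbrr; options L={ 0,1/4,3/8,7/16,15/32,61/128,123/256 } R={ 493/1024,247/512,31/64,1/2,1 } -> 985/2048
step 13: add blue to get brrbbbbrbbrrb; options L={ 0,1/4,3/8,7/16,15/32,61/128,123/256,985/2048 } R={ 493/1024,247/512,31/64,1/2,1 } -> 1971/4096
step 14: add blue to get brrbbbbrbbrrbb; options L={ 0,1/4,3/8,7/16,15/32,61/128,123/256,985/2048,1971/4096 } R={ 493/1024,247/512,31/64,1/2,1 } -> 3943/8192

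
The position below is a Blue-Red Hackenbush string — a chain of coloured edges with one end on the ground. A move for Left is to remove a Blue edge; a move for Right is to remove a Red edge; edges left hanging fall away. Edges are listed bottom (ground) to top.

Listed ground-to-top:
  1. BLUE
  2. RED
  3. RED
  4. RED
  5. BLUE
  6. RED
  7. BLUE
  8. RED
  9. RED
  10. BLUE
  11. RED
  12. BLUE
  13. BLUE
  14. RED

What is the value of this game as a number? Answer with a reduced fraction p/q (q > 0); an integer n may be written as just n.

g(B) = { 0 | (no moves) } ⇒ 1
g(BR) = { 0 | 1 } ⇒ 1/2
g(BRR) = { 0 | 1/2,1 } ⇒ 1/4
g(BRRR) = { 0 | 1/4,1/2,1 } ⇒ 1/8
g(BRRRB) = { 0,1/8 | 1/4,1/2,1 } ⇒ 3/16
g(BRRRBR) = { 0,1/8 | 3/16,1/4,1/2,1 } ⇒ 5/32
g(BRRRBRB) = { 0,1/8,5/32 | 3/16,1/4,1/2,1 } ⇒ 11/64
g(BRRRBRBR) = { 0,1/8,5/32 | 11/64,3/16,1/4,1/2,1 } ⇒ 21/128
g(BRRRBRBRR) = { 0,1/8,5/32 | 21/128,11/64,3/16,1/4,1/2,1 } ⇒ 41/256
g(BRRRBRBRRB) = { 0,1/8,5/32,41/256 | 21/128,11/64,3/16,1/4,1/2,1 } ⇒ 83/512
g(BRRRBRBRRBR) = { 0,1/8,5/32,41/256 | 83/512,21/128,11/64,3/16,1/4,1/2,1 } ⇒ 165/1024
g(BRRRBRBRRBRB) = { 0,1/8,5/32,41/256,165/1024 | 83/512,21/128,11/64,3/16,1/4,1/2,1 } ⇒ 331/2048
g(BRRRBRBRRBRBB) = { 0,1/8,5/32,41/256,165/1024,331/2048 | 83/512,21/128,11/64,3/16,1/4,1/2,1 } ⇒ 663/4096
g(BRRRBRBRRBRBBR) = { 0,1/8,5/32,41/256,165/1024,331/2048 | 663/4096,83/512,21/128,11/64,3/16,1/4,1/2,1 } ⇒ 1325/8192

1325/8192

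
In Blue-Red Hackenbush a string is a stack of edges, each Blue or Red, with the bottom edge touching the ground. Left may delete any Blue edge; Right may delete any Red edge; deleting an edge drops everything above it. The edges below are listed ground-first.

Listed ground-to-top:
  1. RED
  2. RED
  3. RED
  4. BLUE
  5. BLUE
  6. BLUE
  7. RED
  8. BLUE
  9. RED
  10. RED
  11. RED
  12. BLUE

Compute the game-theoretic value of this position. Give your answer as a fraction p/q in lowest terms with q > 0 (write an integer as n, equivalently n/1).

edge 1 of 12 (RED): { — | 0 } gives -1
edge 2 of 12 (RED): { — | -1; 0 } gives -2
edge 3 of 12 (RED): { — | -2; -1; 0 } gives -3
edge 4 of 12 (BLUE): { -3 | -2; -1; 0 } gives -5/2
edge 5 of 12 (BLUE): { -3; -5/2 | -2; -1; 0 } gives -9/4
edge 6 of 12 (BLUE): { -3; -5/2; -9/4 | -2; -1; 0 } gives -17/8
edge 7 of 12 (RED): { -3; -5/2; -9/4 | -17/8; -2; -1; 0 } gives -35/16
edge 8 of 12 (BLUE): { -3; -5/2; -9/4; -35/16 | -17/8; -2; -1; 0 } gives -69/32
edge 9 of 12 (RED): { -3; -5/2; -9/4; -35/16 | -69/32; -17/8; -2; -1; 0 } gives -139/64
edge 10 of 12 (RED): { -3; -5/2; -9/4; -35/16 | -139/64; -69/32; -17/8; -2; -1; 0 } gives -279/128
edge 11 of 12 (RED): { -3; -5/2; -9/4; -35/16 | -279/128; -139/64; -69/32; -17/8; -2; -1; 0 } gives -559/256
edge 12 of 12 (BLUE): { -3; -5/2; -9/4; -35/16; -559/256 | -279/128; -139/64; -69/32; -17/8; -2; -1; 0 } gives -1117/512

-1117/512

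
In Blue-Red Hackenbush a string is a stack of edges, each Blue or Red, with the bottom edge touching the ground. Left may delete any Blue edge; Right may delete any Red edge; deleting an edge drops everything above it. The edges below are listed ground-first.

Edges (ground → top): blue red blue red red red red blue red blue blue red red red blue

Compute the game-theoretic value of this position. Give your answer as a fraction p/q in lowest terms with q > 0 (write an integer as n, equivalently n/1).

8547/16384

step 1: add blue to get b; options L={ 0 } R={ · } ⇒ 1
step 2: add red to get br; options L={ 0 } R={ 1 } ⇒ 1/2
step 3: add blue to get brb; options L={ 0 1/2 } R={ 1 } ⇒ 3/4
step 4: add red to get brbr; options L={ 0 1/2 } R={ 3/4 1 } ⇒ 5/8
step 5: add red to get brbrr; options L={ 0 1/2 } R={ 5/8 3/4 1 } ⇒ 9/16
step 6: add red to get brbrrr; options L={ 0 1/2 } R={ 9/16 5/8 3/4 1 } ⇒ 17/32
step 7: add red to get brbrrrr; options L={ 0 1/2 } R={ 17/32 9/16 5/8 3/4 1 } ⇒ 33/64
step 8: add blue to get brbrrrrb; options L={ 0 1/2 33/64 } R={ 17/32 9/16 5/8 3/4 1 } ⇒ 67/128
step 9: add red to get brbrrrrbr; options L={ 0 1/2 33/64 } R={ 67/128 17/32 9/16 5/8 3/4 1 } ⇒ 133/256
step 10: add blue to get brbrrrrbrb; options L={ 0 1/2 33/64 133/256 } R={ 67/128 17/32 9/16 5/8 3/4 1 } ⇒ 267/512
step 11: add blue to get brbrrrrbrbb; options L={ 0 1/2 33/64 133/256 267/512 } R={ 67/128 17/32 9/16 5/8 3/4 1 } ⇒ 535/1024
step 12: add red to get brbrrrrbrbbr; options L={ 0 1/2 33/64 133/256 267/512 } R={ 535/1024 67/128 17/32 9/16 5/8 3/4 1 } ⇒ 1069/2048
step 13: add red to get brbrrrrbrbbrr; options L={ 0 1/2 33/64 133/256 267/512 } R={ 1069/2048 535/1024 67/128 17/32 9/16 5/8 3/4 1 } ⇒ 2137/4096
step 14: add red to get brbrrrrbrbbrrr; options L={ 0 1/2 33/64 133/256 267/512 } R={ 2137/4096 1069/2048 535/1024 67/128 17/32 9/16 5/8 3/4 1 } ⇒ 4273/8192
step 15: add blue to get brbrrrrbrbbrrrb; options L={ 0 1/2 33/64 133/256 267/512 4273/8192 } R={ 2137/4096 1069/2048 535/1024 67/128 17/32 9/16 5/8 3/4 1 } ⇒ 8547/16384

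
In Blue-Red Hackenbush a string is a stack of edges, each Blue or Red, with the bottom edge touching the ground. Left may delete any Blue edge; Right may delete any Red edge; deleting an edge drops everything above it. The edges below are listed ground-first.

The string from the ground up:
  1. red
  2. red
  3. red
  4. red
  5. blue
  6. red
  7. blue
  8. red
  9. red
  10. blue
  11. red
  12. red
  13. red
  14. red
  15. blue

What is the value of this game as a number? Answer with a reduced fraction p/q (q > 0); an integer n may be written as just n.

-7613/2048

Recurse on prefixes of the 15-edge string red red red red blue red blue red red blue red red red red blue:
edge 1 of 15 (red): { (no moves) | 0 } → -1
edge 2 of 15 (red): { (no moves) | -1, 0 } → -2
edge 3 of 15 (red): { (no moves) | -2, -1, 0 } → -3
edge 4 of 15 (red): { (no moves) | -3, -2, -1, 0 } → -4
edge 5 of 15 (blue): { -4 | -3, -2, -1, 0 } → -7/2
edge 6 of 15 (red): { -4 | -7/2, -3, -2, -1, 0 } → -15/4
edge 7 of 15 (blue): { -4, -15/4 | -7/2, -3, -2, -1, 0 } → -29/8
edge 8 of 15 (red): { -4, -15/4 | -29/8, -7/2, -3, -2, -1, 0 } → -59/16
edge 9 of 15 (red): { -4, -15/4 | -59/16, -29/8, -7/2, -3, -2, -1, 0 } → -119/32
edge 10 of 15 (blue): { -4, -15/4, -119/32 | -59/16, -29/8, -7/2, -3, -2, -1, 0 } → -237/64
edge 11 of 15 (red): { -4, -15/4, -119/32 | -237/64, -59/16, -29/8, -7/2, -3, -2, -1, 0 } → -475/128
edge 12 of 15 (red): { -4, -15/4, -119/32 | -475/128, -237/64, -59/16, -29/8, -7/2, -3, -2, -1, 0 } → -951/256
edge 13 of 15 (red): { -4, -15/4, -119/32 | -951/256, -475/128, -237/64, -59/16, -29/8, -7/2, -3, -2, -1, 0 } → -1903/512
edge 14 of 15 (red): { -4, -15/4, -119/32 | -1903/512, -951/256, -475/128, -237/64, -59/16, -29/8, -7/2, -3, -2, -1, 0 } → -3807/1024
edge 15 of 15 (blue): { -4, -15/4, -119/32, -3807/1024 | -1903/512, -951/256, -475/128, -237/64, -59/16, -29/8, -7/2, -3, -2, -1, 0 } → -7613/2048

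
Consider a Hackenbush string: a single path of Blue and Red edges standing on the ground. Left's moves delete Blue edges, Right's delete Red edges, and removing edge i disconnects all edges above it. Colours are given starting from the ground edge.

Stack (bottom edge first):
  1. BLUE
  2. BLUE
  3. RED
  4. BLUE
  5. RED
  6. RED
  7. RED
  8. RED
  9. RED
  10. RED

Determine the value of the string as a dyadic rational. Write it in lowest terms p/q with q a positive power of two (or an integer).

385/256

val(B) = { 0 | none } → 1
val(BB) = { 0,1 | none } → 2
val(BBR) = { 0,1 | 2 } → 3/2
val(BBRB) = { 0,1,3/2 | 2 } → 7/4
val(BBRBR) = { 0,1,3/2 | 7/4,2 } → 13/8
val(BBRBRR) = { 0,1,3/2 | 13/8,7/4,2 } → 25/16
val(BBRBRRR) = { 0,1,3/2 | 25/16,13/8,7/4,2 } → 49/32
val(BBRBRRRR) = { 0,1,3/2 | 49/32,25/16,13/8,7/4,2 } → 97/64
val(BBRBRRRRR) = { 0,1,3/2 | 97/64,49/32,25/16,13/8,7/4,2 } → 193/128
val(BBRBRRRRRR) = { 0,1,3/2 | 193/128,97/64,49/32,25/16,13/8,7/4,2 } → 385/256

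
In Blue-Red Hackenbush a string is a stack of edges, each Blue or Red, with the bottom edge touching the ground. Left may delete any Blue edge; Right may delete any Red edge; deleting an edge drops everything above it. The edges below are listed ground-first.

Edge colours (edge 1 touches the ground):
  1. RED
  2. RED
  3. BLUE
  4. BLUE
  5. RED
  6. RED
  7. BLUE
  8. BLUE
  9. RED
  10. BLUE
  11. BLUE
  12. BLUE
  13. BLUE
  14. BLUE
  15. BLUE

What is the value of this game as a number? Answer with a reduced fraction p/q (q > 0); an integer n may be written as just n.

-11393/8192

Recurse on prefixes of the 15-edge string RED RED BLUE BLUE RED RED BLUE BLUE RED BLUE BLUE BLUE BLUE BLUE BLUE:
val_1 [R]  L=[none]  R=[0]  gives -1
val_2 [RR]  L=[none]  R=[-1,0]  gives -2
val_3 [RRB]  L=[-2]  R=[-1,0]  gives -3/2
val_4 [RRBB]  L=[-2,-3/2]  R=[-1,0]  gives -5/4
val_5 [RRBBR]  L=[-2,-3/2]  R=[-5/4,-1,0]  gives -11/8
val_6 [RRBBRR]  L=[-2,-3/2]  R=[-11/8,-5/4,-1,0]  gives -23/16
val_7 [RRBBRRB]  L=[-2,-3/2,-23/16]  R=[-11/8,-5/4,-1,0]  gives -45/32
val_8 [RRBBRRBB]  L=[-2,-3/2,-23/16,-45/32]  R=[-11/8,-5/4,-1,0]  gives -89/64
val_9 [RRBBRRBBR]  L=[-2,-3/2,-23/16,-45/32]  R=[-89/64,-11/8,-5/4,-1,0]  gives -179/128
val_10 [RRBBRRBBRB]  L=[-2,-3/2,-23/16,-45/32,-179/128]  R=[-89/64,-11/8,-5/4,-1,0]  gives -357/256
val_11 [RRBBRRBBRBB]  L=[-2,-3/2,-23/16,-45/32,-179/128,-357/256]  R=[-89/64,-11/8,-5/4,-1,0]  gives -713/512
val_12 [RRBBRRBBRBBB]  L=[-2,-3/2,-23/16,-45/32,-179/128,-357/256,-713/512]  R=[-89/64,-11/8,-5/4,-1,0]  gives -1425/1024
val_13 [RRBBRRBBRBBBB]  L=[-2,-3/2,-23/16,-45/32,-179/128,-357/256,-713/512,-1425/1024]  R=[-89/64,-11/8,-5/4,-1,0]  gives -2849/2048
val_14 [RRBBRRBBRBBBBB]  L=[-2,-3/2,-23/16,-45/32,-179/128,-357/256,-713/512,-1425/1024,-2849/2048]  R=[-89/64,-11/8,-5/4,-1,0]  gives -5697/4096
val_15 [RRBBRRBBRBBBBBB]  L=[-2,-3/2,-23/16,-45/32,-179/128,-357/256,-713/512,-1425/1024,-2849/2048,-5697/4096]  R=[-89/64,-11/8,-5/4,-1,0]  gives -11393/8192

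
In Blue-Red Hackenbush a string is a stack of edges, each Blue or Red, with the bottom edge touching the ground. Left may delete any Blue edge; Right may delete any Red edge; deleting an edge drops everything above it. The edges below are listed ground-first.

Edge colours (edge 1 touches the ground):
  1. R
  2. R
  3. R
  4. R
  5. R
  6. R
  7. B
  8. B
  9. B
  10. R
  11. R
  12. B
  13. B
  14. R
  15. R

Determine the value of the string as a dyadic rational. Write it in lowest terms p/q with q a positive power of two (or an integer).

-2663/512

Build g(s[:k]) for k = 1..15, string s = R R R R R R B B B R R B B R R.
g_1 [R]  L=[—]  R=[0]  ⇒ -1
g_2 [RR]  L=[—]  R=[-1, 0]  ⇒ -2
g_3 [RRR]  L=[—]  R=[-2, -1, 0]  ⇒ -3
g_4 [RRRR]  L=[—]  R=[-3, -2, -1, 0]  ⇒ -4
g_5 [RRRRR]  L=[—]  R=[-4, -3, -2, -1, 0]  ⇒ -5
g_6 [RRRRRR]  L=[—]  R=[-5, -4, -3, -2, -1, 0]  ⇒ -6
g_7 [RRRRRRB]  L=[-6]  R=[-5, -4, -3, -2, -1, 0]  ⇒ -11/2
g_8 [RRRRRRBB]  L=[-6, -11/2]  R=[-5, -4, -3, -2, -1, 0]  ⇒ -21/4
g_9 [RRRRRRBBB]  L=[-6, -11/2, -21/4]  R=[-5, -4, -3, -2, -1, 0]  ⇒ -41/8
g_10 [RRRRRRBBBR]  L=[-6, -11/2, -21/4]  R=[-41/8, -5, -4, -3, -2, -1, 0]  ⇒ -83/16
g_11 [RRRRRRBBBRR]  L=[-6, -11/2, -21/4]  R=[-83/16, -41/8, -5, -4, -3, -2, -1, 0]  ⇒ -167/32
g_12 [RRRRRRBBBRRB]  L=[-6, -11/2, -21/4, -167/32]  R=[-83/16, -41/8, -5, -4, -3, -2, -1, 0]  ⇒ -333/64
g_13 [RRRRRRBBBRRBB]  L=[-6, -11/2, -21/4, -167/32, -333/64]  R=[-83/16, -41/8, -5, -4, -3, -2, -1, 0]  ⇒ -665/128
g_14 [RRRRRRBBBRRBBR]  L=[-6, -11/2, -21/4, -167/32, -333/64]  R=[-665/128, -83/16, -41/8, -5, -4, -3, -2, -1, 0]  ⇒ -1331/256
g_15 [RRRRRRBBBRRBBRR]  L=[-6, -11/2, -21/4, -167/32, -333/64]  R=[-1331/256, -665/128, -83/16, -41/8, -5, -4, -3, -2, -1, 0]  ⇒ -2663/512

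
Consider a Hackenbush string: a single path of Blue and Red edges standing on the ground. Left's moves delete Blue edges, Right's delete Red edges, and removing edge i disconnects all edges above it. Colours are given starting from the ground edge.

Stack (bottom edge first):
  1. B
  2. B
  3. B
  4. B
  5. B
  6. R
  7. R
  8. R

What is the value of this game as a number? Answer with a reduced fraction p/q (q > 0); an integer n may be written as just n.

33/8

Build g(s[:k]) for k = 1..8, string s = B B B B B R R R.
1 of 8 · B · max L 0 · min R +∞ ⇒ 1
2 of 8 · BB · max L 1 · min R +∞ ⇒ 2
3 of 8 · BBB · max L 2 · min R +∞ ⇒ 3
4 of 8 · BBBB · max L 3 · min R +∞ ⇒ 4
5 of 8 · BBBBB · max L 4 · min R +∞ ⇒ 5
6 of 8 · BBBBBR · max L 4 · min R 5 ⇒ 9/2
7 of 8 · BBBBBRR · max L 4 · min R 9/2 ⇒ 17/4
8 of 8 · BBBBBRRR · max L 4 · min R 17/4 ⇒ 33/8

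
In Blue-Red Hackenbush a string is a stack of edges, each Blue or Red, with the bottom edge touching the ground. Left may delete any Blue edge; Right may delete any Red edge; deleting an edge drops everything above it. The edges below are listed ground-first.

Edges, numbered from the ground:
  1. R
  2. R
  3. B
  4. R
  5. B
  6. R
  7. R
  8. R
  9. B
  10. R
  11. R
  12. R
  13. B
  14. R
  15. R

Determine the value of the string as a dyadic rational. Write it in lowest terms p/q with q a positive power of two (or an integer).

-14199/8192

step 1: add R to get R; options L={ — } R={ 0 } so -1
step 2: add R to get RR; options L={ — } R={ -1 0 } so -2
step 3: add B to get RRB; options L={ -2 } R={ -1 0 } so -3/2
step 4: add R to get RRBR; options L={ -2 } R={ -3/2 -1 0 } so -7/4
step 5: add B to get RRBRB; options L={ -2 -7/4 } R={ -3/2 -1 0 } so -13/8
step 6: add R to get RRBRBR; options L={ -2 -7/4 } R={ -13/8 -3/2 -1 0 } so -27/16
step 7: add R to get RRBRBRR; options L={ -2 -7/4 } R={ -27/16 -13/8 -3/2 -1 0 } so -55/32
step 8: add R to get RRBRBRRR; options L={ -2 -7/4 } R={ -55/32 -27/16 -13/8 -3/2 -1 0 } so -111/64
step 9: add B to get RRBRBRRRB; options L={ -2 -7/4 -111/64 } R={ -55/32 -27/16 -13/8 -3/2 -1 0 } so -221/128
step 10: add R to get RRBRBRRRBR; options L={ -2 -7/4 -111/64 } R={ -221/128 -55/32 -27/16 -13/8 -3/2 -1 0 } so -443/256
step 11: add R to get RRBRBRRRBRR; options L={ -2 -7/4 -111/64 } R={ -443/256 -221/128 -55/32 -27/16 -13/8 -3/2 -1 0 } so -887/512
step 12: add R to get RRBRBRRRBRRR; options L={ -2 -7/4 -111/64 } R={ -887/512 -443/256 -221/128 -55/32 -27/16 -13/8 -3/2 -1 0 } so -1775/1024
step 13: add B to get RRBRBRRRBRRRB; options L={ -2 -7/4 -111/64 -1775/1024 } R={ -887/512 -443/256 -221/128 -55/32 -27/16 -13/8 -3/2 -1 0 } so -3549/2048
step 14: add R to get RRBRBRRRBRRRBR; options L={ -2 -7/4 -111/64 -1775/1024 } R={ -3549/2048 -887/512 -443/256 -221/128 -55/32 -27/16 -13/8 -3/2 -1 0 } so -7099/4096
step 15: add R to get RRBRBRRRBRRRBRR; options L={ -2 -7/4 -111/64 -1775/1024 } R={ -7099/4096 -3549/2048 -887/512 -443/256 -221/128 -55/32 -27/16 -13/8 -3/2 -1 0 } so -14199/8192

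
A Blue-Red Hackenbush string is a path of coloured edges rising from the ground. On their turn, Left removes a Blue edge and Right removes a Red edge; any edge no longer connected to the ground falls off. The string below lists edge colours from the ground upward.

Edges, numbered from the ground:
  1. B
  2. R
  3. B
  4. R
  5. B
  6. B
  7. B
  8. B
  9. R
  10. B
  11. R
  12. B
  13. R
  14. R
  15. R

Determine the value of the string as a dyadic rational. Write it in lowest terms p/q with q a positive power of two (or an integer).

12113/16384

Prefix values for B R B R B B B B R B R B R R R via {L|R} + simplicity:
step 1: add B to get B; options L={ 0 } R={ (no moves) } = 1
step 2: add R to get BR; options L={ 0 } R={ 1 } = 1/2
step 3: add B to get BRB; options L={ 0,1/2 } R={ 1 } = 3/4
step 4: add R to get BRBR; options L={ 0,1/2 } R={ 3/4,1 } = 5/8
step 5: add B to get BRBRB; options L={ 0,1/2,5/8 } R={ 3/4,1 } = 11/16
step 6: add B to get BRBRBB; options L={ 0,1/2,5/8,11/16 } R={ 3/4,1 } = 23/32
step 7: add B to get BRBRBBB; options L={ 0,1/2,5/8,11/16,23/32 } R={ 3/4,1 } = 47/64
step 8: add B to get BRBRBBBB; options L={ 0,1/2,5/8,11/16,23/32,47/64 } R={ 3/4,1 } = 95/128
step 9: add R to get BRBRBBBBR; options L={ 0,1/2,5/8,11/16,23/32,47/64 } R={ 95/128,3/4,1 } = 189/256
step 10: add B to get BRBRBBBBRB; options L={ 0,1/2,5/8,11/16,23/32,47/64,189/256 } R={ 95/128,3/4,1 } = 379/512
step 11: add R to get BRBRBBBBRBR; options L={ 0,1/2,5/8,11/16,23/32,47/64,189/256 } R={ 379/512,95/128,3/4,1 } = 757/1024
step 12: add B to get BRBRBBBBRBRB; options L={ 0,1/2,5/8,11/16,23/32,47/64,189/256,757/1024 } R={ 379/512,95/128,3/4,1 } = 1515/2048
step 13: add R to get BRBRBBBBRBRBR; options L={ 0,1/2,5/8,11/16,23/32,47/64,189/256,757/1024 } R={ 1515/2048,379/512,95/128,3/4,1 } = 3029/4096
step 14: add R to get BRBRBBBBRBRBRR; options L={ 0,1/2,5/8,11/16,23/32,47/64,189/256,757/1024 } R={ 3029/4096,1515/2048,379/512,95/128,3/4,1 } = 6057/8192
step 15: add R to get BRBRBBBBRBRBRRR; options L={ 0,1/2,5/8,11/16,23/32,47/64,189/256,757/1024 } R={ 6057/8192,3029/4096,1515/2048,379/512,95/128,3/4,1 } = 12113/16384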